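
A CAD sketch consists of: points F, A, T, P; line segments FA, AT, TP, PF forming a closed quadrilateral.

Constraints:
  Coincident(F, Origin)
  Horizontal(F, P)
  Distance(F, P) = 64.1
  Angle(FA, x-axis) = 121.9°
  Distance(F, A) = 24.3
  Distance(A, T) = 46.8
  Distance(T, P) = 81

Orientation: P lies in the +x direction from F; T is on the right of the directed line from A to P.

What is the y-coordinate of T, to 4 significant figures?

-26.17

F is at the origin; F and P share the same y with |FP| = 64.1 and P in +x, so P = (64.1, 0). FA runs at 121.9° with |FA| = 24.3, so A = (-12.84, 20.63). T is determined by |AT| = 46.8 and |TP| = 81.0 together: it lies at the intersection of circle(A, 46.8) and circle(P, 81.0). With |AP| = 79.66, the foot of the radical line on AP is 12.40 from A and the perpendicular offset is √(46.8² − 12.40²) = 45.13. Taking the right-of-AP solution: T = (-12.56, -26.17).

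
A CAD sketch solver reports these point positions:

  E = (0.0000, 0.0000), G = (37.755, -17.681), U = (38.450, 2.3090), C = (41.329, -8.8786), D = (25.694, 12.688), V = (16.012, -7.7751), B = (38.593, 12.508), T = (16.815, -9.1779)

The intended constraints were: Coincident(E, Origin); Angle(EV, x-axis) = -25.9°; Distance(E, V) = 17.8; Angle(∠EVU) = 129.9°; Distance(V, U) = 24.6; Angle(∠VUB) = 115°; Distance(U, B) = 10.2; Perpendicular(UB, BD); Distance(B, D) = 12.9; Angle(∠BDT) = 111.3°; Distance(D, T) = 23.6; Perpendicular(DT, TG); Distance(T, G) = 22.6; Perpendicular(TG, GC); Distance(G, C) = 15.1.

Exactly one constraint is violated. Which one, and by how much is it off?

Distance(G, C) = 15.1 — off by 5.60.

E = (0.00, 0.00) ✓; EV at -25.90° ✓; |EV| = 17.80 ✓; ∠EVU = 129.9° ✓; |VU| = 24.60 ✓; ∠VUB = 115.0° ✓; |UB| = 10.20 ✓; ∠(UB, BD) = 90.00° ✓; |BD| = 12.90 ✓; ∠BDT = 111.3° ✓; |DT| = 23.60 ✓; ∠(DT, TG) = 90.00° ✓; |TG| = 22.60 ✓; ∠(TG, GC) = 90.00° ✓; |GC| = 9.500 ✗.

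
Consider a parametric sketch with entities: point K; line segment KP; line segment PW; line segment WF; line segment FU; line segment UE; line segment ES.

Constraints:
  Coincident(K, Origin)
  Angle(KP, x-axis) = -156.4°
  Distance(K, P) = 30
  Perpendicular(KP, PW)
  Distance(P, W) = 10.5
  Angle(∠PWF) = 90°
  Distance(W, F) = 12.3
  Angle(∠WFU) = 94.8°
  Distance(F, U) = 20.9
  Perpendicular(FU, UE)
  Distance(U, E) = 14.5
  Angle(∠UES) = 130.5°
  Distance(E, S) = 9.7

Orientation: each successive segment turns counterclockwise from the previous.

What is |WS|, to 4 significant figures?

16.88

K is at the origin; KP runs at -156.4° with length 30.0, so P = (-27.49, -12.01). KP is perpendicular to PW, so PW runs at -66.40°; with |PW| = 10.5, W = (-23.29, -21.63). ∠PWF = 90.0° gives WF at 23.60° from the x-axis; with |WF| = 12.3, F = (-12.02, -16.71). ∠WFU = 94.8° gives FU at 108.8° from the x-axis; with |FU| = 20.9, U = (-18.75, 3.077). FU ⟂ UE, so UE runs at -161.2°; with |UE| = 14.5, E = (-32.48, -1.596). ∠UES = 130.5° gives ES at -111.7° from the x-axis; with |ES| = 9.7, S = (-36.06, -10.61). Then |WS| = |S − W| = 16.88.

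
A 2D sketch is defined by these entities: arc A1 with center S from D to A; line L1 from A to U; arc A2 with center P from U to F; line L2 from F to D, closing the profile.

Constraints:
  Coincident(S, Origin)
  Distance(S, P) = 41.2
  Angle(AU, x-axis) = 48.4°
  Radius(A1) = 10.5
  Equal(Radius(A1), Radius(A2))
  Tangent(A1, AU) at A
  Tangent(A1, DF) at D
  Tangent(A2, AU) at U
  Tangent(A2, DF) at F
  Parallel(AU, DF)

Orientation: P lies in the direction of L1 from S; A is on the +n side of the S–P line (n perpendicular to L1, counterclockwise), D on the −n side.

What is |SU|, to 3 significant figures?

42.5

The slot axis is L1's direction at 48.4°, so u = (cos 48.4°, sin 48.4°) = (0.664, 0.748) and n = (−sin 48.4°, cos 48.4°) = (-0.748, 0.664). S is at the origin and P lies 41.2 along u from S, so P = 41.2·u = (27.4, 30.8). Tangency of A1 to both parallel lines with radius 10.5 puts A and D at S ± 10.5·n: A = (-7.85, 6.97), D = (7.85, -6.97). Equal radii place U and F the same way about P: U = P + 10.5·n = (19.5, 37.8), F = P − 10.5·n = (35.2, 23.8). Then |SU| = |U − S| = 42.5.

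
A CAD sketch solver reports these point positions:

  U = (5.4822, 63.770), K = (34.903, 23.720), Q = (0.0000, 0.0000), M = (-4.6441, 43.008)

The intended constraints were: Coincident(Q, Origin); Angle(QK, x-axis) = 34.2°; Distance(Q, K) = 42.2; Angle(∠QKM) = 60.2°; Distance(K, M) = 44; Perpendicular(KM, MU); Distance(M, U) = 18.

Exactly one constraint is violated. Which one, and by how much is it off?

Distance(M, U) = 18 — off by 5.10.

Q = (0.00, 0.00) ✓; QK at 34.20° ✓; |QK| = 42.20 ✓; ∠QKM = 60.20° ✓; |KM| = 44.00 ✓; ∠(KM, MU) = 90.00° ✓; |MU| = 23.10 ✗.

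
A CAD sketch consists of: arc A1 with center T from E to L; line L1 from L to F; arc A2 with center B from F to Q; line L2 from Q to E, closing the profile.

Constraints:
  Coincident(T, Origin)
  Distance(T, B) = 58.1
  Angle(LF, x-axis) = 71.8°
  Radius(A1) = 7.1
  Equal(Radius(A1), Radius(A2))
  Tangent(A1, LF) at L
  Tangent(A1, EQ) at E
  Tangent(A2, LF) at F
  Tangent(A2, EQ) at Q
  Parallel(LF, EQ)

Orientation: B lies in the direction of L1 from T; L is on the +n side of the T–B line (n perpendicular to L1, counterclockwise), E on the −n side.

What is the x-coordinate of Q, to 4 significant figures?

24.89

Tangency of A1 to both parallel lines with radius 7.1 puts L and E at T ± 7.1·n: L = (-6.745, 2.218), E = (6.745, -2.218). Equal radii place F and Q the same way about B: F = B + 7.1·n = (11.40, 57.41), Q = B − 7.1·n = (24.89, 52.98). So Q.x = 24.89.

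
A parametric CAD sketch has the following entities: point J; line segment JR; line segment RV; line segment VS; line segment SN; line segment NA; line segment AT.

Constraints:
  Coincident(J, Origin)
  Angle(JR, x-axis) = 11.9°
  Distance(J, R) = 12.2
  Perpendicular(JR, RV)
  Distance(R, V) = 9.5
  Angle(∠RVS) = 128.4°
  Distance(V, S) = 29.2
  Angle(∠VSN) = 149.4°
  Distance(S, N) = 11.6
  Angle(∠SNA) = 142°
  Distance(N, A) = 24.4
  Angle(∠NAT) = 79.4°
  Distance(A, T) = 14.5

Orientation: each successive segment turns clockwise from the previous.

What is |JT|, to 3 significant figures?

34.3

J is at the origin; JR runs at 11.9° with length 12.2, so R = (11.9, 2.52). JR is perpendicular to RV, so RV runs at -78.1°; with |RV| = 9.5, V = (13.9, -6.78). ∠RVS = 128.4° gives VS at -130° from the x-axis; with |VS| = 29.2, S = (-4.76, -29.2). ∠VSN = 149.4° gives SN at -160° from the x-axis; with |SN| = 11.6, N = (-15.7, -33.2). ∠SNA = 142.0° gives NA at 162° from the x-axis; with |NA| = 24.4, A = (-38.8, -25.5). ∠NAT = 79.4° gives AT at 61.1° from the x-axis; with |AT| = 14.5, T = (-31.8, -12.8). Then |JT| = |T − J| = 34.3.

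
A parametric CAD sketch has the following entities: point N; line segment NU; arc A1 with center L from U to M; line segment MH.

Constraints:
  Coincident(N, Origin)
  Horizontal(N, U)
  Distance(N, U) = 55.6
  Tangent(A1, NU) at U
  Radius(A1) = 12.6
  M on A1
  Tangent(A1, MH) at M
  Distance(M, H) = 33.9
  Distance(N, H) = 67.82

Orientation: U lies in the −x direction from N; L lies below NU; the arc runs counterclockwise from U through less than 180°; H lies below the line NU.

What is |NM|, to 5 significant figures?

68.996

N is at the origin; NU is horizontal with |NU| = 55.6 and U on the −x side, so U = (-55.600, 0.0000). Since A1 is tangent to NU there, LU ⟂ NU, so L = U + (0, -12.6) = (-55.600, -12.600). Since LM ⟂ MH (tangency), |LH| = √(12.6² + 33.9²) = 36.166 regardless of where M sits on A1. So H lies on both circle(N, 67.82) and circle(L, 36.166); the below-NU intersection is H = (-47.962, -47.950). M is the foot of the tangent from H: M = (-66.217, -19.385).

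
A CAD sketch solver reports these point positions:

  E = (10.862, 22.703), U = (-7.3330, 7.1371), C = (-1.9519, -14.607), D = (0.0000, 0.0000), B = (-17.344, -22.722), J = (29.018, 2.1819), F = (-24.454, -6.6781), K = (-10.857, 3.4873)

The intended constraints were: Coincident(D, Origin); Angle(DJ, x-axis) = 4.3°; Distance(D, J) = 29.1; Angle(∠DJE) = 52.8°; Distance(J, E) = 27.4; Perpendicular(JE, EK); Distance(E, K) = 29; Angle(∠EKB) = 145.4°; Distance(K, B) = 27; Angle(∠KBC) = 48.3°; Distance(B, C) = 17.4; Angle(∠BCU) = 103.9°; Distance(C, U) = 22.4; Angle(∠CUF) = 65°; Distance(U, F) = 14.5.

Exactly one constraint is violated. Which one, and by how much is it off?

Distance(U, F) = 14.5 — off by 7.50.

D = (0.00, 0.00) ✓; DJ at 4.300° ✓; |DJ| = 29.10 ✓; ∠DJE = 52.80° ✓; |JE| = 27.40 ✓; ∠(JE, EK) = 90.00° ✓; |EK| = 29.00 ✓; ∠EKB = 145.4° ✓; |KB| = 27.00 ✓; ∠KBC = 48.30° ✓; |BC| = 17.40 ✓; ∠BCU = 103.9° ✓; |CU| = 22.40 ✓; ∠CUF = 65.00° ✓; |UF| = 22.00 ✗.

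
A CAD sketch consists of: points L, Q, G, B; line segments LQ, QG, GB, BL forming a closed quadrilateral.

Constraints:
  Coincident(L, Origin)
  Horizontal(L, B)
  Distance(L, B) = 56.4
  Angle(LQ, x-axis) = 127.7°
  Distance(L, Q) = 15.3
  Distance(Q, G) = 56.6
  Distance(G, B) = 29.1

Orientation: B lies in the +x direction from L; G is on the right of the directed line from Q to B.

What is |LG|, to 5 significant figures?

42.134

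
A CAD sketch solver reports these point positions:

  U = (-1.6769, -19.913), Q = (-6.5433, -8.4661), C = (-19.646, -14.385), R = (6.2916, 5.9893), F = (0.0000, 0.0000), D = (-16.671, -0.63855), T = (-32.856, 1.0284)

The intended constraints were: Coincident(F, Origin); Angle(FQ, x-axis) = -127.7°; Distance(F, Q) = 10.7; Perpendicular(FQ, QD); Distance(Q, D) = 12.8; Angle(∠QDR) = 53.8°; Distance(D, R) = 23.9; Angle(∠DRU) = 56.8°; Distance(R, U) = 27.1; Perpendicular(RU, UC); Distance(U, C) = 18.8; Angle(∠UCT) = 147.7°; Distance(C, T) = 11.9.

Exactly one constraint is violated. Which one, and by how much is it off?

Distance(C, T) = 11.9 — off by 8.40.

F = (0.00, 0.00) ✓; FQ at -127.7° ✓; |FQ| = 10.70 ✓; ∠(FQ, QD) = 90.00° ✓; |QD| = 12.80 ✓; ∠QDR = 53.80° ✓; |DR| = 23.90 ✓; ∠DRU = 56.80° ✓; |RU| = 27.10 ✓; ∠(RU, UC) = 90.00° ✓; |UC| = 18.80 ✓; ∠UCT = 147.7° ✓; |CT| = 20.30 ✗.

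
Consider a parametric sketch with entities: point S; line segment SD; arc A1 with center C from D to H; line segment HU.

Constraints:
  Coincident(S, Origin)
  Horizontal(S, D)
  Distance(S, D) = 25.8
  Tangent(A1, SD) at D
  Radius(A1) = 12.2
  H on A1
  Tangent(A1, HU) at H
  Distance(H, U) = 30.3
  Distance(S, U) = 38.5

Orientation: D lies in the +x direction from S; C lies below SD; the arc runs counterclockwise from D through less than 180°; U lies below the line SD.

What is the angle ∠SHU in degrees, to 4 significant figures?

106.6°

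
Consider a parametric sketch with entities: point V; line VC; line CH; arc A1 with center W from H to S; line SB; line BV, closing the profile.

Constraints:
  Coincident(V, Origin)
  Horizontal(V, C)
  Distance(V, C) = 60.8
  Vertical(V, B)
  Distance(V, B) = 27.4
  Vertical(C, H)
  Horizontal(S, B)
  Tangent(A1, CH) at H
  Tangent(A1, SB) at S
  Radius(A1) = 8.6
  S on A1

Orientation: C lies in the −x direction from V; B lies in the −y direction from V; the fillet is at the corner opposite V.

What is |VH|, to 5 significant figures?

63.640

V is at the origin; V and C share the same y with |VC| = 60.8 and C on the −x side, so C = (-60.800, 0.0000). VB is vertical with |VB| = 27.4 and B on the −y side, so B = (0.0000, -27.400). The virtual corner opposite V is at (-60.800, -27.400). Tangency of A1 to CH means the radius WH is perpendicular to CH and tangency of A1 to SB means the radius WS is perpendicular to SB, with radius 8.6, so the center W sits 8.6 in from both sides at W = (-52.200, -18.800). That places the tangent points at H = (-60.800, -18.800) on CH and S = (-52.200, -27.400) on SB. Then |VH| = |H − V| = 63.640.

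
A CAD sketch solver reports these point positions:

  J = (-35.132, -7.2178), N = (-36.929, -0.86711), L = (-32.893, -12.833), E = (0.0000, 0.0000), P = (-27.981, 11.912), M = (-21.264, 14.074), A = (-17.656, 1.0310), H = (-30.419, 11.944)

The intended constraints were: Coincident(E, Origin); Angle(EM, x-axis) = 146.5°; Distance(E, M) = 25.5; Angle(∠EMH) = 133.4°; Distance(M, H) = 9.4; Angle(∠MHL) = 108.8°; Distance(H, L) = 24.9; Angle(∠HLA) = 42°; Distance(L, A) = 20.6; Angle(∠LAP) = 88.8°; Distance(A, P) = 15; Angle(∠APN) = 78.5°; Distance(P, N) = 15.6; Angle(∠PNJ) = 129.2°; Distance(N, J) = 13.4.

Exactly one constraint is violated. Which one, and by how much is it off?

Distance(N, J) = 13.4 — off by 6.80.

E = (0.00, 0.00) ✓; EM at 146.5° ✓; |EM| = 25.50 ✓; ∠EMH = 133.4° ✓; |MH| = 9.400 ✓; ∠MHL = 108.8° ✓; |HL| = 24.90 ✓; ∠HLA = 42.00° ✓; |LA| = 20.60 ✓; ∠LAP = 88.80° ✓; |AP| = 15.00 ✓; ∠APN = 78.50° ✓; |PN| = 15.60 ✓; ∠PNJ = 129.2° ✓; |NJ| = 6.600 ✗.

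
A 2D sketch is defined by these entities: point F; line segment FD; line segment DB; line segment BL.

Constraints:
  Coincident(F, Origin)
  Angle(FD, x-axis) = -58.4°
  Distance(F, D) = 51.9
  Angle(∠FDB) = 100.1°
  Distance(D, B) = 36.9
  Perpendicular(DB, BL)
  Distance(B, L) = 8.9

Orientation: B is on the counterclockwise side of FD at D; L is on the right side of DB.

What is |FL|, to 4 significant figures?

75.60

F is at the origin; FD runs at -58.4° with length 51.9, so D = 51.9·(cos -58.4°, sin -58.4°) = (27.19, -44.20). ∠FDB = 100.1°, so DB runs at -58.4° + (180° − 100.1°) = 21.50° from the x-axis; with |DB| = 36.9, B = D + 36.9·(cos 21.50°, sin 21.50°) = (61.53, -30.68). DB ⟂ BL; with |BL| = 8.9 on the right of DB, L = B + 8.9·(0.3665, -0.9304) = (64.79, -38.96). Then |FL| = |L − F| = 75.60.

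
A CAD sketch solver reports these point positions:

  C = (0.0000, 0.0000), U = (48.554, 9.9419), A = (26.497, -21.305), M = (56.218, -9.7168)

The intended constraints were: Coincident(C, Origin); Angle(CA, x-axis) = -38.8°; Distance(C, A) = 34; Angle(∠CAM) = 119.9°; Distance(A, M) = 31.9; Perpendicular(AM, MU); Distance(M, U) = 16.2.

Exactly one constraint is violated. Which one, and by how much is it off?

Distance(M, U) = 16.2 — off by 4.90.

C = (0.00, 0.00) ✓; CA at -38.80° ✓; |CA| = 34.00 ✓; ∠CAM = 119.9° ✓; |AM| = 31.90 ✓; ∠(AM, MU) = 90.00° ✓; |MU| = 21.10 ✗.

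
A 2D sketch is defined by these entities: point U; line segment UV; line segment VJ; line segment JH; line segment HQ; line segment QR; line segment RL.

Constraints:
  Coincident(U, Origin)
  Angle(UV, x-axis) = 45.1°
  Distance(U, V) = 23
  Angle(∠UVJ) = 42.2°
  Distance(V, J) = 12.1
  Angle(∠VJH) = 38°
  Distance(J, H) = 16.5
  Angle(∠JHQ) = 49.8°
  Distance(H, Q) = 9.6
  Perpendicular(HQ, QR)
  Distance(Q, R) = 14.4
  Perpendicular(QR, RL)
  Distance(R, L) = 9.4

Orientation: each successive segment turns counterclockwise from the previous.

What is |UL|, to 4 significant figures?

6.078

U is at the origin; UV runs at 45.1° with length 23.0, so V = (16.24, 16.29). ∠UVJ = 42.2° gives VJ at -177.1° from the x-axis; with |VJ| = 12.1, J = (4.151, 15.68). ∠VJH = 38.0° gives JH at -35.10° from the x-axis; with |JH| = 16.5, H = (17.65, 6.192). ∠JHQ = 49.8° gives HQ at 95.10° from the x-axis; with |HQ| = 9.6, Q = (16.80, 15.75). The perpendicularity gives QR at right angles to HQ, so QR runs at -174.9°; with |QR| = 14.4, R = (2.454, 14.47). The perpendicularity gives RL at right angles to QR, so RL runs at -84.90°; with |RL| = 9.4, L = (3.289, 5.111). Then |UL| = |L − U| = 6.078.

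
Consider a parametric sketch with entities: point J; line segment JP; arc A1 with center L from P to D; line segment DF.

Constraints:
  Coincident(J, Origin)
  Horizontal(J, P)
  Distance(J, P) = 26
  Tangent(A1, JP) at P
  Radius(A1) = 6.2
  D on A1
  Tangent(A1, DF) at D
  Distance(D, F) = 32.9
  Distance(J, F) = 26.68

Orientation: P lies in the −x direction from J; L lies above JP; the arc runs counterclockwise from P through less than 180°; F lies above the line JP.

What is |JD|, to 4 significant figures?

21.47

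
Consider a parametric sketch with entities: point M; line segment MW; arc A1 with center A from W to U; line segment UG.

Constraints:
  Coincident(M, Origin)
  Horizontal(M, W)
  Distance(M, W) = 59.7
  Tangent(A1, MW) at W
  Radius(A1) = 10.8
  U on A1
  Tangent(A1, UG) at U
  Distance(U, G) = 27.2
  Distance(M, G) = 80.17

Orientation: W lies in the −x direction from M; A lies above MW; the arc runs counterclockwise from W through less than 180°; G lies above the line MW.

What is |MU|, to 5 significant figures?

54.988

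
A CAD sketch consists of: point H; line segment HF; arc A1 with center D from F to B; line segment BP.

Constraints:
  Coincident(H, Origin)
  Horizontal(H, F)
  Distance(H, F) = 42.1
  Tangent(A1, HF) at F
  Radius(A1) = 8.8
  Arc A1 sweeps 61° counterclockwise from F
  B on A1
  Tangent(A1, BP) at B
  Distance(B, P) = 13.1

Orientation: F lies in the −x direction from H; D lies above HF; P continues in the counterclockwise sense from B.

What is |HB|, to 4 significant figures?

34.70

The tangent condition forces DF to be normal to HF, so D = F + (0, 8.8) = (-42.10, 8.800). On A1, F sits at bearing -90° from D; a 61° counterclockwise sweep puts B at bearing -29°, so B = D + 8.8·(cos -29°, sin -29°) = (-34.40, 4.534). Then |HB| = |B − H| = 34.70.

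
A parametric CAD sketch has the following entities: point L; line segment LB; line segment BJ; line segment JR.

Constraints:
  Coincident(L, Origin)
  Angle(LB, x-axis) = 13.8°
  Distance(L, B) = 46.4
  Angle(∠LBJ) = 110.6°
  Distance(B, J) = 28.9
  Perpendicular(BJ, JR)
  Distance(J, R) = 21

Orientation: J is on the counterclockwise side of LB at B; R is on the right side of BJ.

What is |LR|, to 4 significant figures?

78.72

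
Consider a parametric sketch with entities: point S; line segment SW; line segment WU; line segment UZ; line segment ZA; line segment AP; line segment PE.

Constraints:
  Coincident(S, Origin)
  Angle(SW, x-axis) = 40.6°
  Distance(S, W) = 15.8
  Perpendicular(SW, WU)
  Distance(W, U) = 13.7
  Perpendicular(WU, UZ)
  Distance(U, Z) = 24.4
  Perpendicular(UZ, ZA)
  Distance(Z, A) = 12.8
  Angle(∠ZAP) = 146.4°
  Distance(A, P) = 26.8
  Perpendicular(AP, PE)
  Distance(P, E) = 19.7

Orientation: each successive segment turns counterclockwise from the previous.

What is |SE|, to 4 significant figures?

24.96

∠ZAP = 146.4° gives AP at -15.80° from the x-axis; with |AP| = 26.8, P = (18.67, -12.21). AP is perpendicular to PE, so PE runs at 74.20°; with |PE| = 19.7, E = (24.04, 6.745). Then |SE| = |E − S| = 24.96.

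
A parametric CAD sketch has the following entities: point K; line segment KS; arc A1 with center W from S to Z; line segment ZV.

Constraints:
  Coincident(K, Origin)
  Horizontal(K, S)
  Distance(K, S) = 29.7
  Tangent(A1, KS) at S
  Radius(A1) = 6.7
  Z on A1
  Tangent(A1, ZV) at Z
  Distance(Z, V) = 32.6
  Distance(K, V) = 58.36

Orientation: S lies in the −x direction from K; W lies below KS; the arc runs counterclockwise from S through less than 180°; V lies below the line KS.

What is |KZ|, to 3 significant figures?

36.4

Checks: |WZ| = 6.700 ✓; ∠(WZ, ZV) = 90.00° ✓; |ZV| = 32.60 ✓; |KV| = 58.36 ✓.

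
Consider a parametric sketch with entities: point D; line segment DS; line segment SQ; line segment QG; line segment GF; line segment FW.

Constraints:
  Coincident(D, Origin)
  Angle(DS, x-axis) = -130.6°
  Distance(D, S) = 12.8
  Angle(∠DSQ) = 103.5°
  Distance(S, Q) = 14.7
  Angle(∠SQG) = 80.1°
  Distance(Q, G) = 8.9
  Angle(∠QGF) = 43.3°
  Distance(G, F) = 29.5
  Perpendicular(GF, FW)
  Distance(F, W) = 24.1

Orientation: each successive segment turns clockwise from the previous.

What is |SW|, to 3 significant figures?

33.8

D is at the origin; DS runs at -130.6° with length 12.8, so S = (-8.33, -9.72). ∠DSQ = 103.5° gives SQ at 153° from the x-axis; with |SQ| = 14.7, Q = (-21.4, -3.02). ∠SQG = 80.1° gives QG at 53.0° from the x-axis; with |QG| = 8.9, G = (-16.1, 4.09). ∠QGF = 43.3° gives GF at -83.7° from the x-axis; with |GF| = 29.5, F = (-12.8, -25.2). GF ⟂ FW, so FW runs at -174°; with |FW| = 24.1, W = (-36.8, -27.9). Then |SW| = |W − S| = 33.8.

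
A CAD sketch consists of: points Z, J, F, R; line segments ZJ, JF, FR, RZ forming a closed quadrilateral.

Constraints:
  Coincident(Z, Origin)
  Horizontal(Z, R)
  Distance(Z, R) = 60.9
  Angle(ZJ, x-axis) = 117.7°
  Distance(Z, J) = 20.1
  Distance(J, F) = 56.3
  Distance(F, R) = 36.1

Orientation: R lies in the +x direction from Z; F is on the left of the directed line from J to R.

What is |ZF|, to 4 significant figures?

55.48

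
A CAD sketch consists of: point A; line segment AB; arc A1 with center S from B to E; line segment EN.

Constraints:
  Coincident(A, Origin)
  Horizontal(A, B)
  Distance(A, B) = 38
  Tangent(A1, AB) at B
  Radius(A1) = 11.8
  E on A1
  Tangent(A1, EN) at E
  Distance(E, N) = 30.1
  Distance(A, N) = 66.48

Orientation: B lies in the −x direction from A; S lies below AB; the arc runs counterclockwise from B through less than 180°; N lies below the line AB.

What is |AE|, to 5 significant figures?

50.879

Checks: |SE| = 11.80 ✓; ∠(SE, EN) = 90.00° ✓; |EN| = 30.10 ✓; |AN| = 66.48 ✓.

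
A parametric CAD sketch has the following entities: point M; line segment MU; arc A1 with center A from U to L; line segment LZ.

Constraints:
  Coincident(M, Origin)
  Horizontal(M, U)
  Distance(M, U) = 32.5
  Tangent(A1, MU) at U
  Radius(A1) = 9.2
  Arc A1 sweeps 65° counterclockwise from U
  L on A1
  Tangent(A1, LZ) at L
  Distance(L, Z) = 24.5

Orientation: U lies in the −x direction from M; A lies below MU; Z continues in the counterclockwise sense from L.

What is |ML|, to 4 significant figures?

41.18

M is at the origin; MU is horizontal with |MU| = 32.5 and U on the −x side, so U = (-32.50, 0.000). The tangent condition forces AU to be normal to MU, so A = U + (0, -9.2) = (-32.50, -9.200). On A1, U sits at bearing 90° from A; a 65° counterclockwise sweep puts L at bearing 155°, so L = A + 9.2·(cos 155°, sin 155°) = (-40.84, -5.312). Then |ML| = |L − M| = 41.18.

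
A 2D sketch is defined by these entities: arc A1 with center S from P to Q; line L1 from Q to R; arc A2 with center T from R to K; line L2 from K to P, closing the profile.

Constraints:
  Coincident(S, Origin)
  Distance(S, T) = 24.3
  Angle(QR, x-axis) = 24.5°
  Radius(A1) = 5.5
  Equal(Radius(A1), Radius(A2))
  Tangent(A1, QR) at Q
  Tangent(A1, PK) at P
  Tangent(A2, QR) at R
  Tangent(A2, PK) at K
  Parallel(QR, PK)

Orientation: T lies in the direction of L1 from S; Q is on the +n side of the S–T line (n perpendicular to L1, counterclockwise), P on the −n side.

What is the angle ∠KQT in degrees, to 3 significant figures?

11.6°

The slot axis is L1's direction at 24.5°, so u = (cos 24.5°, sin 24.5°) = (0.910, 0.415) and n = (−sin 24.5°, cos 24.5°) = (-0.415, 0.910). S is at the origin and T lies 24.3 along u from S, so T = 24.3·u = (22.1, 10.1). Tangency of A1 to both parallel lines with radius 5.5 puts Q and P at S ± 5.5·n: Q = (-2.28, 5.00), P = (2.28, -5.00). Equal radii place R and K the same way about T: R = T + 5.5·n = (19.8, 15.1), K = T − 5.5·n = (24.4, 5.07). Then cos ∠KQT = QK·QT / (|QK||QT|), giving 11.6°.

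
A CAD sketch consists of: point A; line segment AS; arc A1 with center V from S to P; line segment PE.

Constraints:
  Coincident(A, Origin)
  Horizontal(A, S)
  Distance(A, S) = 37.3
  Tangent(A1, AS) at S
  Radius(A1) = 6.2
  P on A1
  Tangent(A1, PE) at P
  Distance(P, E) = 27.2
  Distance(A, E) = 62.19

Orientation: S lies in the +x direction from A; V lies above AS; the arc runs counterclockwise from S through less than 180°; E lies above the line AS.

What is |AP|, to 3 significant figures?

42.8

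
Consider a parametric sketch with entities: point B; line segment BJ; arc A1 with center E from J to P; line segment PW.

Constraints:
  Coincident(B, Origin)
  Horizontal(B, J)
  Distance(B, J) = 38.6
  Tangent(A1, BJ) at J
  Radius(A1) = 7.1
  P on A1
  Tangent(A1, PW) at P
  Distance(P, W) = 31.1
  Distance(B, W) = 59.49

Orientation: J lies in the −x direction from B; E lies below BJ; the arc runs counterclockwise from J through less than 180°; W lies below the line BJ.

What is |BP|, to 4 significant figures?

46.25

Checks: |EP| = 7.100 ✓; ∠(EP, PW) = 90.00° ✓; |PW| = 31.10 ✓; |BW| = 59.49 ✓.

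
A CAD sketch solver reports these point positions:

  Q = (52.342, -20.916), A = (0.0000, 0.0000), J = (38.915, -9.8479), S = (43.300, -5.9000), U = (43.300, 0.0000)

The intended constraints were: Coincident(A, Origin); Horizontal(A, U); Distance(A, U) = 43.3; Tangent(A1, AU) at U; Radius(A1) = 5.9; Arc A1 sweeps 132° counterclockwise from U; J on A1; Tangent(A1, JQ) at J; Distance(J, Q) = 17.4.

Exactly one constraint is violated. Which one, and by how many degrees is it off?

Tangent(A1, JQ) at J — off by 8.50°.

A = (0.00, 0.00) ✓; A.y = 0.00, U.y = 0.00 ✓; |AU| = 43.30 ✓; ∠(SU, UA) = 90.00° ✓; |SU| = 5.900 ✓; bearing(S→J) − bearing(S→U) = 132.0° ✓; |SJ| = 5.900 ✓; ∠(SJ, JQ) = 81.50° ✗; |JQ| = 17.40 ✓.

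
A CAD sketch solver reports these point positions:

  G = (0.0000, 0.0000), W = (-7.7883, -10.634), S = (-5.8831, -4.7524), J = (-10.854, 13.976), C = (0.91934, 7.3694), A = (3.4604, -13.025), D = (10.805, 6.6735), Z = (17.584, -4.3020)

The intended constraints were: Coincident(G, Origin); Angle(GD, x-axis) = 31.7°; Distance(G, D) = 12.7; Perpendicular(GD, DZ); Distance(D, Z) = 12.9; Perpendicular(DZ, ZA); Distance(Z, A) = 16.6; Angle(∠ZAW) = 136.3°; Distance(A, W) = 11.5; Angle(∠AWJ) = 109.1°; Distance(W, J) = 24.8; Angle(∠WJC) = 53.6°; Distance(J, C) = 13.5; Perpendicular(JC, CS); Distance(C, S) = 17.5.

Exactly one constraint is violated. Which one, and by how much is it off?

Distance(C, S) = 17.5 — off by 3.60.

G = (0.00, 0.00) ✓; GD at 31.70° ✓; |GD| = 12.70 ✓; ∠(GD, DZ) = 90.00° ✓; |DZ| = 12.90 ✓; ∠(DZ, ZA) = 90.00° ✓; |ZA| = 16.60 ✓; ∠ZAW = 136.3° ✓; |AW| = 11.50 ✓; ∠AWJ = 109.1° ✓; |WJ| = 24.80 ✓; ∠WJC = 53.60° ✓; |JC| = 13.50 ✓; ∠(JC, CS) = 90.00° ✓; |CS| = 13.90 ✗.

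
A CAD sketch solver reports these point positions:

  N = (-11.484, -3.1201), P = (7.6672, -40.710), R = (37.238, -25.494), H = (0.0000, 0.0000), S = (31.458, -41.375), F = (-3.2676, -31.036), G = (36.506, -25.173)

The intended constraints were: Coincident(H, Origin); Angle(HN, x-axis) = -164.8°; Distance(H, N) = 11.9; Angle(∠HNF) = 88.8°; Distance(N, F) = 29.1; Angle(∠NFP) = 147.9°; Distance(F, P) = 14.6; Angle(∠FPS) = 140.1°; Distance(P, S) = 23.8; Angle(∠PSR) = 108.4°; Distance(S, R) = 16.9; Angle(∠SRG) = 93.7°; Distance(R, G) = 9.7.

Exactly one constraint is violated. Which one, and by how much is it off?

Distance(R, G) = 9.7 — off by 8.90.

H = (0.00, 0.00) ✓; HN at -164.8° ✓; |HN| = 11.90 ✓; ∠HNF = 88.80° ✓; |NF| = 29.10 ✓; ∠NFP = 147.9° ✓; |FP| = 14.60 ✓; ∠FPS = 140.1° ✓; |PS| = 23.80 ✓; ∠PSR = 108.4° ✓; |SR| = 16.90 ✓; ∠SRG = 93.68° ✓; |RG| = 0.7993 ✗.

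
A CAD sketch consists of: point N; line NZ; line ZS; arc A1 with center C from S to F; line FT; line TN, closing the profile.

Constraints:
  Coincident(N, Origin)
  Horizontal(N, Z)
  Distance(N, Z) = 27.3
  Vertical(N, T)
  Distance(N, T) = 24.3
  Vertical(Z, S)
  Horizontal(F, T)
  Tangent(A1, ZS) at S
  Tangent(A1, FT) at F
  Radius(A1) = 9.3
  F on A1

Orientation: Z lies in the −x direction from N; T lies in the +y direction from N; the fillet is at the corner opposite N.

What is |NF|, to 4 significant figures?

30.24

N is at the origin; N and Z share the same y with |NZ| = 27.3 and Z on the −x side, so Z = (-27.30, 0.000). NT is vertical with |NT| = 24.3 and T on the +y side, so T = (0.000, 24.30). The virtual corner opposite N is at (-27.30, 24.30). Tangency of A1 to ZS means the radius CS is perpendicular to ZS and since A1 is tangent to FT there, CF ⟂ FT, with radius 9.3, so the center C sits 9.3 in from both sides at C = (-18.00, 15.00). That places the tangent points at S = (-27.30, 15.00) on ZS and F = (-18.00, 24.30) on FT. Then |NF| = |F − N| = 30.24.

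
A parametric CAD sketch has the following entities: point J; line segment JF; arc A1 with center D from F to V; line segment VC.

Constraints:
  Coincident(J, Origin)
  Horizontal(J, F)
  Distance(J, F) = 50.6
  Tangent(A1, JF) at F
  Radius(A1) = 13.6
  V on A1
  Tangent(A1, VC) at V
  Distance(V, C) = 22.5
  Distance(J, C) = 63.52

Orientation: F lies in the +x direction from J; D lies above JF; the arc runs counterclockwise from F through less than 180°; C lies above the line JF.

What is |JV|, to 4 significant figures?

65.43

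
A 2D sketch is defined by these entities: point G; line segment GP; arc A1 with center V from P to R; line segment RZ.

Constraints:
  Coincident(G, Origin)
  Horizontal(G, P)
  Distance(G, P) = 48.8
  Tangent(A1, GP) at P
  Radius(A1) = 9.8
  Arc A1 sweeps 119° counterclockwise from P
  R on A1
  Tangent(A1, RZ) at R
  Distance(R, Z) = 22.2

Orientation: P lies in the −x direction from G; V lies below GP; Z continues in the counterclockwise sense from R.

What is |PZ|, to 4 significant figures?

34.04

G is at the origin; GP is horizontal with |GP| = 48.8 and P on the −x side, so P = (-48.80, 0.000). The tangent condition forces VP to be normal to GP, so V = P + (0, -9.8) = (-48.80, -9.800). On A1, P sits at bearing 90° from V; a 119° counterclockwise sweep puts R at bearing 209°, so R = V + 9.8·(cos 209°, sin 209°) = (-57.37, -14.55). Since A1 is tangent to RZ there, VR ⟂ RZ, so RZ runs along (−sin 209°, cos 209°); with |RZ| = 22.2, Z = (-46.61, -33.97). Then |PZ| = |Z − P| = 34.04.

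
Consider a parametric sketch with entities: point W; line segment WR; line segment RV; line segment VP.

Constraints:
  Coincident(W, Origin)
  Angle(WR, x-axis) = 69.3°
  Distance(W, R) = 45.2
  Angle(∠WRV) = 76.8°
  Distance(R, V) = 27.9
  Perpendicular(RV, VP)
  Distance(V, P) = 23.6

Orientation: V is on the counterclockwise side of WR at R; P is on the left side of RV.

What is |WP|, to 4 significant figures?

26.93

∠WRV = 76.8°, so RV runs at 69.3° + (180° − 76.8°) = 172.5° from the x-axis; with |RV| = 27.9, V = R + 27.9·(cos 172.5°, sin 172.5°) = (-11.68, 45.92). RV is perpendicular to VP; with |VP| = 23.6 on the left of RV, P = V + 23.6·(-0.1305, -0.9914) = (-14.76, 22.53). Then |WP| = |P − W| = 26.93.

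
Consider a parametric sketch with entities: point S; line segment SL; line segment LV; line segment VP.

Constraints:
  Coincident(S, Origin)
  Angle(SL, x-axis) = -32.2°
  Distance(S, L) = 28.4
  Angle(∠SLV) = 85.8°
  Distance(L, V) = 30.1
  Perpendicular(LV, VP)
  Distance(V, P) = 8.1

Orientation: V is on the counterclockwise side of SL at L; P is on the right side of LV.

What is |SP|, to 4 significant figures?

45.95

∠SLV = 85.8°, so LV runs at -32.2° + (180° − 85.8°) = 62.00° from the x-axis; with |LV| = 30.1, V = L + 30.1·(cos 62.00°, sin 62.00°) = (38.16, 11.44). LV is perpendicular to VP; with |VP| = 8.1 on the right of LV, P = V + 8.1·(0.8829, -0.4695) = (45.31, 7.640). Then |SP| = |P − S| = 45.95.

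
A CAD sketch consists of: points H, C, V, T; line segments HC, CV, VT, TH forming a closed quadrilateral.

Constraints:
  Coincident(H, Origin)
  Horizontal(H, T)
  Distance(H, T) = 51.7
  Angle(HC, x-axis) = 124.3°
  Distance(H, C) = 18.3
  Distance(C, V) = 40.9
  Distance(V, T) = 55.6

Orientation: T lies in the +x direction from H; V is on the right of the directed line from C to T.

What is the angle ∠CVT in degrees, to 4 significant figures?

81.27°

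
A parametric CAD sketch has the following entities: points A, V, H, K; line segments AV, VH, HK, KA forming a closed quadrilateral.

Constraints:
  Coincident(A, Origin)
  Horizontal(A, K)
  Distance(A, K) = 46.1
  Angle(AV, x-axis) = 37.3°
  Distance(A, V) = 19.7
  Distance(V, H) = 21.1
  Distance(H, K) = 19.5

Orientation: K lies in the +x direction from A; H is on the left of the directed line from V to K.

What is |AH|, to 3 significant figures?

39.9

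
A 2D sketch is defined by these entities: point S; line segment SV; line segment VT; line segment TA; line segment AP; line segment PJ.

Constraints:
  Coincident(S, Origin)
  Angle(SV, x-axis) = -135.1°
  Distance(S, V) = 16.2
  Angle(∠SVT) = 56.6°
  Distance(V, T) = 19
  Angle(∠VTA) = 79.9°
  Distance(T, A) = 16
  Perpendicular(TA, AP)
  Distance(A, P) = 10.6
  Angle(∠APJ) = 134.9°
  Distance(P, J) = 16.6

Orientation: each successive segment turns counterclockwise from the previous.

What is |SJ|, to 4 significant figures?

18.32

S is at the origin; SV runs at -135.1° with length 16.2, so V = (-11.48, -11.44). ∠SVT = 56.6° gives VT at -11.70° from the x-axis; with |VT| = 19.0, T = (7.130, -15.29). ∠VTA = 79.9° gives TA at 88.40° from the x-axis; with |TA| = 16.0, A = (7.577, 0.7057). TA is perpendicular to AP, so AP runs at 178.4°; with |AP| = 10.6, P = (-3.019, 1.002). ∠APJ = 134.9° gives PJ at -136.5° from the x-axis; with |PJ| = 16.6, J = (-15.06, -10.43). Then |SJ| = |J − S| = 18.32.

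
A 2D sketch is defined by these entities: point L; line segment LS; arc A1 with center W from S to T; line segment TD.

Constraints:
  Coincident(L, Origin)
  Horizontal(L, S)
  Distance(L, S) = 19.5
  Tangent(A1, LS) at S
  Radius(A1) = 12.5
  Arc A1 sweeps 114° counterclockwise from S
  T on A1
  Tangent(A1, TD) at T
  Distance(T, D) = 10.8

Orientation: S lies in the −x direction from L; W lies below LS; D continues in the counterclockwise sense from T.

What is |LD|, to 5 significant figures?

38.173

L is at the origin; LS is horizontal with |LS| = 19.5 and S on the −x side, so S = (-19.500, 0.0000). A1 meets LS tangentially, so WS is at right angles to LS, so W = S + (0, -12.5) = (-19.500, -12.500). On A1, S sits at bearing 90° from W; a 114° counterclockwise sweep puts T at bearing 204°, so T = W + 12.5·(cos 204°, sin 204°) = (-30.919, -17.584). Since A1 is tangent to TD there, WT ⟂ TD, so TD runs along (−sin 204°, cos 204°); with |TD| = 10.8, D = (-26.527, -27.450). Then |LD| = |D − L| = 38.173.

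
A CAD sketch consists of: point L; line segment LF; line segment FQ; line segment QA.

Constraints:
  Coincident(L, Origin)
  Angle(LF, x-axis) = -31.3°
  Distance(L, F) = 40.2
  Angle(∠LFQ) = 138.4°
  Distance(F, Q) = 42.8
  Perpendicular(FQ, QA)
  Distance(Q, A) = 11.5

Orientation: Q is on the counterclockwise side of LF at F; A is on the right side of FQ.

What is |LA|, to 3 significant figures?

82.3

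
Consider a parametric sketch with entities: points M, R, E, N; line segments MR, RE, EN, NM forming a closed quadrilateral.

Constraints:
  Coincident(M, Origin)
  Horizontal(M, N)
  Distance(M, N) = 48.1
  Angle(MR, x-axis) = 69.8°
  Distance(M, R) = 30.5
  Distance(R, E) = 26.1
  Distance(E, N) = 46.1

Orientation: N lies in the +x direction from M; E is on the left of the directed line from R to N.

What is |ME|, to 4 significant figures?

53.89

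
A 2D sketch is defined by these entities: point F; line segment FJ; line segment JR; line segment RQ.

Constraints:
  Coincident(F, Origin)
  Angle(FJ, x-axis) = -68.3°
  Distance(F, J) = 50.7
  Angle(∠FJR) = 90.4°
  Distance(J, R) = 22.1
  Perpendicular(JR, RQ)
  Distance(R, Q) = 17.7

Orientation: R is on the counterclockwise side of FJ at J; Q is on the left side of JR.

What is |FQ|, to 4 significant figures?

39.91

∠FJR = 90.4°, so JR runs at -68.3° + (180° − 90.4°) = 21.30° from the x-axis; with |JR| = 22.1, R = J + 22.1·(cos 21.30°, sin 21.30°) = (39.34, -39.08). JR is perpendicular to RQ; with |RQ| = 17.7 on the left of JR, Q = R + 17.7·(-0.3633, 0.9317) = (32.91, -22.59). Then |FQ| = |Q − F| = 39.91.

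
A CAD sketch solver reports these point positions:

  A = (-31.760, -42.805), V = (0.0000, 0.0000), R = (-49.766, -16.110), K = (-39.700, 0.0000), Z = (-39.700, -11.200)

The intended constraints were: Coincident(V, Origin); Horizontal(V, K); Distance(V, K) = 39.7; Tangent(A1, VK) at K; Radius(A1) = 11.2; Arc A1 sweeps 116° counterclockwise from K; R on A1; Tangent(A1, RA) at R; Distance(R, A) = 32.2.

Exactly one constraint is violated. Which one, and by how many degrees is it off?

Tangent(A1, RA) at R — off by 8.00°.

V = (0.00, 0.00) ✓; V.y = 0.00, K.y = 0.00 ✓; |VK| = 39.70 ✓; ∠(ZK, KV) = 90.00° ✓; |ZK| = 11.20 ✓; bearing(Z→R) − bearing(Z→K) = 116.0° ✓; |ZR| = 11.20 ✓; ∠(ZR, RA) = 82.00° ✗; |RA| = 32.20 ✓.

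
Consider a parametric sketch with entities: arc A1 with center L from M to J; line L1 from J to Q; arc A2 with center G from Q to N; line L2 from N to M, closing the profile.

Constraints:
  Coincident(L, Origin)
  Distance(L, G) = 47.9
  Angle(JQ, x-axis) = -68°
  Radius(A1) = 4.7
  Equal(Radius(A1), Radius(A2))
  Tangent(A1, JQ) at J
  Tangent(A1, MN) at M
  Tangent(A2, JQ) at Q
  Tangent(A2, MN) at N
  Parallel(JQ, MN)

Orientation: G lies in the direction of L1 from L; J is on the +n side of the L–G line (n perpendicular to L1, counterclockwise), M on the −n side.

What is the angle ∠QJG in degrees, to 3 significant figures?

5.60°

Tangency of A1 to both parallel lines with radius 4.7 puts J and M at L ± 4.7·n: J = (4.36, 1.76), M = (-4.36, -1.76). Equal radii place Q and N the same way about G: Q = G + 4.7·n = (22.3, -42.7), N = G − 4.7·n = (13.6, -46.2). Then cos ∠QJG = JQ·JG / (|JQ||JG|), giving 5.60°.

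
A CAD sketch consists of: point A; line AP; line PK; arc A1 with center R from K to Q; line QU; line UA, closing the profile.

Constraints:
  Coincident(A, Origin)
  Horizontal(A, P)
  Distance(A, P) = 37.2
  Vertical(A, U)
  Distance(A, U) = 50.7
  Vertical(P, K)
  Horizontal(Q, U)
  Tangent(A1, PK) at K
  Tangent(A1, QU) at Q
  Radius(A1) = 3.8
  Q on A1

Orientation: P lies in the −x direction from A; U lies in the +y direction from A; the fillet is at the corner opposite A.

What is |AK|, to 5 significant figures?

59.862

A is at the origin; AP is horizontal with |AP| = 37.2 and P on the −x side, so P = (-37.200, 0.0000). A and U share the same x with |AU| = 50.7 and U on the +y side, so U = (0.0000, 50.700). The virtual corner opposite A is at (-37.200, 50.700). A1 meets PK tangentially, so RK is at right angles to PK and the tangent condition forces RQ to be normal to QU, with radius 3.8, so the center R sits 3.8 in from both sides at R = (-33.400, 46.900). That places the tangent points at K = (-37.200, 46.900) on PK and Q = (-33.400, 50.700) on QU. Then |AK| = |K − A| = 59.862.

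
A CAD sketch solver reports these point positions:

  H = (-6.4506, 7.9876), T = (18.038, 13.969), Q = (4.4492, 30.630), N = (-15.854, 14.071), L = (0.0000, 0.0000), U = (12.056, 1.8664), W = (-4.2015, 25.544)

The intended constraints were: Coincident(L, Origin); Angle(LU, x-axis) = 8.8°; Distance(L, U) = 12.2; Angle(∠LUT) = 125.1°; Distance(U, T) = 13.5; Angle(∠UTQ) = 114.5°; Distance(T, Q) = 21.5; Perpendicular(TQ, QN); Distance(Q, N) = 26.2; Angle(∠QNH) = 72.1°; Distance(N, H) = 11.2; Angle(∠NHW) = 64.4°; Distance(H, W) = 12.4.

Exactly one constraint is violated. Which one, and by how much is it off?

Distance(H, W) = 12.4 — off by 5.30.

L = (0.00, 0.00) ✓; LU at 8.800° ✓; |LU| = 12.20 ✓; ∠LUT = 125.1° ✓; |UT| = 13.50 ✓; ∠UTQ = 114.5° ✓; |TQ| = 21.50 ✓; ∠(TQ, QN) = 90.00° ✓; |QN| = 26.20 ✓; ∠QNH = 72.10° ✓; |NH| = 11.20 ✓; ∠NHW = 64.40° ✓; |HW| = 17.70 ✗.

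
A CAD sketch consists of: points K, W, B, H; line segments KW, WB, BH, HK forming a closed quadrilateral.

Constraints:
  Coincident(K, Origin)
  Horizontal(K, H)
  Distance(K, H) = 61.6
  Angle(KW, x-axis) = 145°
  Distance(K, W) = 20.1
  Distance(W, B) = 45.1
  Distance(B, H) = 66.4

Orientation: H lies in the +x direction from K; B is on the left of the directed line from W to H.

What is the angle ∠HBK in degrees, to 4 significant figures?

62.98°

Checks: |WB| = 45.10 ✓; |BH| = 66.40 ✓.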